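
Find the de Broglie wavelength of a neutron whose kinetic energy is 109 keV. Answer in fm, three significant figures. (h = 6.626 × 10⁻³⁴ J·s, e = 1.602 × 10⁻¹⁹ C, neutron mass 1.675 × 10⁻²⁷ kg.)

λ = 86.6 fm

KE = 109 keV = 1.746 × 10⁻¹⁴ J.
p = √(2mKE) = √(2 × 1.675 × 10⁻²⁷ × 1.746 × 10⁻¹⁴) = 7.648 × 10⁻²¹ kg·m/s.
λ = h/p = 6.626 × 10⁻³⁴ / 7.648 × 10⁻²¹ = 8.66 × 10⁻¹⁴ m = 86.6 fm.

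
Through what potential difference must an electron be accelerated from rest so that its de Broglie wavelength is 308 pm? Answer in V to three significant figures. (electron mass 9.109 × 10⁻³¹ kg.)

p = h/λ = 6.626 × 10⁻³⁴ / 3.080 × 10⁻¹⁰ = 2.151 × 10⁻²⁴ kg·m/s.
KE = p²/(2m) = 2.540 × 10⁻¹⁸ J.
V = KE/e = 2.540 × 10⁻¹⁸ / (1.602 × 10⁻¹⁹) = 15.9 V.

V = 15.9 V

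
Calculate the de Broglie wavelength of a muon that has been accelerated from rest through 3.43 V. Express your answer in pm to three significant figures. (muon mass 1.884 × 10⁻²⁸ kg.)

λ = 46.0 pm

KE = eV = 1.602 × 10⁻¹⁹ × 3.430 = 5.495 × 10⁻¹⁹ J.
p = √(2mKE) = √(2 × 1.884 × 10⁻²⁸ × 5.495 × 10⁻¹⁹) = 1.439 × 10⁻²³ kg·m/s.
λ = h/p = 6.626 × 10⁻³⁴ / 1.439 × 10⁻²³ = 4.60 × 10⁻¹¹ m = 46.0 pm.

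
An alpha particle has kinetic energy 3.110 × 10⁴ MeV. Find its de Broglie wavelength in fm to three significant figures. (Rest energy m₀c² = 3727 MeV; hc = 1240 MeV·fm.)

λ = 0.0358 fm

Total energy E = KE + m₀c² = 3.110 × 10⁴ + 3727 = 34827 MeV.
(pc)² = E² − (m₀c²)² = (34827)² − (3727)² = 1.199 × 10⁹ MeV², so pc = 3.463 × 10⁴ MeV.
λ = hc/(pc) = 1240 MeV·fm / 3.463 × 10⁴ MeV = 0.0358 fm.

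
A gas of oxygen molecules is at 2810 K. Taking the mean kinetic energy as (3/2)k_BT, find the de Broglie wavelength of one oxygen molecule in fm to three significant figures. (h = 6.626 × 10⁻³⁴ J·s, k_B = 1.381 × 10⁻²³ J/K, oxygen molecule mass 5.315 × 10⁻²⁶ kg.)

λ = 8420 fm

KE = (3/2)k_BT = 1.5 × 1.381 × 10⁻²³ × 2810 = 5.821 × 10⁻²⁰ J.
p = √(2mKE) = √(2 × 5.315 × 10⁻²⁶ × 5.821 × 10⁻²⁰) = 7.866 × 10⁻²³ kg·m/s.
λ = h/p = 8.42 × 10⁻¹² m = 8420 fm.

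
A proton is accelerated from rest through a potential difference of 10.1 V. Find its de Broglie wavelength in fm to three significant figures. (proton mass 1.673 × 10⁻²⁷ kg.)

KE = eV = 1.602 × 10⁻¹⁹ × 10.10 = 1.618 × 10⁻¹⁸ J.
p = √(2mKE) = √(2 × 1.673 × 10⁻²⁷ × 1.618 × 10⁻¹⁸) = 7.358 × 10⁻²³ kg·m/s.
λ = h/p = 6.626 × 10⁻³⁴ / 7.358 × 10⁻²³ = 9.01 × 10⁻¹² m = 9010 fm.

λ = 9010 fm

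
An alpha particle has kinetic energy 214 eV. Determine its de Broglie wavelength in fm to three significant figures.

KE = 214 eV = 3.428 × 10⁻¹⁷ J.
p = √(2mKE) = √(2 × 6.645 × 10⁻²⁷ × 3.428 × 10⁻¹⁷) = 6.750 × 10⁻²² kg·m/s.
λ = h/p = 6.626 × 10⁻³⁴ / 6.750 × 10⁻²² = 9.82 × 10⁻¹³ m = 982 fm.

λ = 982 fm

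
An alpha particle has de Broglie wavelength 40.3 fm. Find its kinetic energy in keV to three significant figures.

KE = 127 keV

p = h/λ = 6.626 × 10⁻³⁴ / 4.030 × 10⁻¹⁴ = 1.644 × 10⁻²⁰ kg·m/s.
KE = p²/(2m) = (1.644 × 10⁻²⁰)² / (2 × 6.645 × 10⁻²⁷) = 2.034 × 10⁻¹⁴ J = 127 keV.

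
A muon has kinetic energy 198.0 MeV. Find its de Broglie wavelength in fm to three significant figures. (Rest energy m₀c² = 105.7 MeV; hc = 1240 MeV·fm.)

λ = 4.36 fm

Total energy E = KE + m₀c² = 198.0 + 105.7 = 303.7 MeV.
(pc)² = E² − (m₀c²)² = (303.7)² − (105.7)² = 8.106 × 10⁴ MeV², so pc = 284.7 MeV.
λ = hc/(pc) = 1240 MeV·fm / 284.7 MeV = 4.36 fm.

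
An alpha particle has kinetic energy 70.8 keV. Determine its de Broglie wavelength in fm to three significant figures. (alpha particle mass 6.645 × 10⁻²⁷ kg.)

λ = 54.0 fm

KE = 70.8 keV = 1.134 × 10⁻¹⁴ J.
p = √(2mKE) = √(2 × 6.645 × 10⁻²⁷ × 1.134 × 10⁻¹⁴) = 1.228 × 10⁻²⁰ kg·m/s.
λ = h/p = 6.626 × 10⁻³⁴ / 1.228 × 10⁻²⁰ = 5.40 × 10⁻¹⁴ m = 54.0 fm.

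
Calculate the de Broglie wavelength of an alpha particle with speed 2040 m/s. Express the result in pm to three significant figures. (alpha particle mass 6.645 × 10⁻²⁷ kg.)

p = mv = 6.645 × 10⁻²⁷ × 2040 = 1.356 × 10⁻²³ kg·m/s.
λ = h/p = 6.626 × 10⁻³⁴ / 1.356 × 10⁻²³ = 4.89 × 10⁻¹¹ m = 48.9 pm.

λ = 48.9 pm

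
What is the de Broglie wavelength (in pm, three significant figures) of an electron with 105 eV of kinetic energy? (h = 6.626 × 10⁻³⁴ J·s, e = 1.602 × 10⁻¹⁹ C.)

λ = 120 pm

KE = 105 eV = 1.682 × 10⁻¹⁷ J.
p = √(2mKE) = √(2 × 9.109 × 10⁻³¹ × 1.682 × 10⁻¹⁷) = 5.536 × 10⁻²⁴ kg·m/s.
λ = h/p = 6.626 × 10⁻³⁴ / 5.536 × 10⁻²⁴ = 1.20 × 10⁻¹⁰ m = 120 pm.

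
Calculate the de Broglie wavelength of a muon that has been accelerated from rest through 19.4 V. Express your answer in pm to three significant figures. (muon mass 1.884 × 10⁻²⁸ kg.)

KE = eV = 1.602 × 10⁻¹⁹ × 19.40 = 3.108 × 10⁻¹⁸ J.
p = √(2mKE) = √(2 × 1.884 × 10⁻²⁸ × 3.108 × 10⁻¹⁸) = 3.422 × 10⁻²³ kg·m/s.
λ = h/p = 6.626 × 10⁻³⁴ / 3.422 × 10⁻²³ = 1.94 × 10⁻¹¹ m = 19.4 pm.

λ = 19.4 pm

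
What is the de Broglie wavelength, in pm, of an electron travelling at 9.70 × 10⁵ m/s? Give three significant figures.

p = mv = 9.109 × 10⁻³¹ × 9.70 × 10⁵ = 8.836 × 10⁻²⁵ kg·m/s.
λ = h/p = 6.626 × 10⁻³⁴ / 8.836 × 10⁻²⁵ = 7.50 × 10⁻¹⁰ m = 750 pm.

λ = 750 pm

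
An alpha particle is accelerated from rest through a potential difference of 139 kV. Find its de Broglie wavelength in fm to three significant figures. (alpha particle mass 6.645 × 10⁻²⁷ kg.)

KE = 2eV = 2 × 1.602 × 10⁻¹⁹ × 1.390 × 10⁵ = 4.454 × 10⁻¹⁴ J.
p = √(2mKE) = √(2 × 6.645 × 10⁻²⁷ × 4.454 × 10⁻¹⁴) = 2.433 × 10⁻²⁰ kg·m/s.
λ = h/p = 6.626 × 10⁻³⁴ / 2.433 × 10⁻²⁰ = 2.72 × 10⁻¹⁴ m = 27.2 fm.

λ = 27.2 fm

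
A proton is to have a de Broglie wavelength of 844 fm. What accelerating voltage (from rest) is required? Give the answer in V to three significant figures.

V = 1150 V

p = h/λ = 6.626 × 10⁻³⁴ / 8.440 × 10⁻¹³ = 7.851 × 10⁻²² kg·m/s.
KE = p²/(2m) = 1.842 × 10⁻¹⁶ J.
V = KE/e = 1.842 × 10⁻¹⁶ / (1.602 × 10⁻¹⁹) = 1150 V.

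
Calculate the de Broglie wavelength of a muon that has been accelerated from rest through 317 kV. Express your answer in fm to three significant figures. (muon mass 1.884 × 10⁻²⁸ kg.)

λ = 151 fm

KE = eV = 1.602 × 10⁻¹⁹ × 3.170 × 10⁵ = 5.078 × 10⁻¹⁴ J.
p = √(2mKE) = √(2 × 1.884 × 10⁻²⁸ × 5.078 × 10⁻¹⁴) = 4.374 × 10⁻²¹ kg·m/s.
λ = h/p = 6.626 × 10⁻³⁴ / 4.374 × 10⁻²¹ = 1.51 × 10⁻¹³ m = 151 fm.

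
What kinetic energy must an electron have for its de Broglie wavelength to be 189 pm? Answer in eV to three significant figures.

p = h/λ = 6.626 × 10⁻³⁴ / 1.890 × 10⁻¹⁰ = 3.506 × 10⁻²⁴ kg·m/s.
KE = p²/(2m) = (3.506 × 10⁻²⁴)² / (2 × 9.109 × 10⁻³¹) = 6.747 × 10⁻¹⁸ J = 42.1 eV.

KE = 42.1 eV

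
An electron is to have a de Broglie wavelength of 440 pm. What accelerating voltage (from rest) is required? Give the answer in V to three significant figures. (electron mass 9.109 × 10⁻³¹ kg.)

V = 7.77 V

p = h/λ = 6.626 × 10⁻³⁴ / 4.400 × 10⁻¹⁰ = 1.506 × 10⁻²⁴ kg·m/s.
KE = p²/(2m) = 1.245 × 10⁻¹⁸ J.
V = KE/e = 1.245 × 10⁻¹⁸ / (1.602 × 10⁻¹⁹) = 7.77 V.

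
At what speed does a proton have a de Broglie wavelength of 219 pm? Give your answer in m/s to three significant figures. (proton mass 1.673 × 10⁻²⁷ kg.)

v = 1810 m/s

p = h/λ = 6.626 × 10⁻³⁴ / 2.190 × 10⁻¹⁰ = 3.026 × 10⁻²⁴ kg·m/s.
v = p/m = 3.026 × 10⁻²⁴ / 1.673 × 10⁻²⁷ = 1.81 × 10³ m/s = 1810 m/s.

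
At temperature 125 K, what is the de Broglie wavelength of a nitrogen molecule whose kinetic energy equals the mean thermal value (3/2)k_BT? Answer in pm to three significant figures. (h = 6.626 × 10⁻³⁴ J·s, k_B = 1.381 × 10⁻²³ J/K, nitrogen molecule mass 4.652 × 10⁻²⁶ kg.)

λ = 42.7 pm

KE = (3/2)k_BT = 1.5 × 1.381 × 10⁻²³ × 125 = 2.589 × 10⁻²¹ J.
p = √(2mKE) = √(2 × 4.652 × 10⁻²⁶ × 2.589 × 10⁻²¹) = 1.552 × 10⁻²³ kg·m/s.
λ = h/p = 4.27 × 10⁻¹¹ m = 42.7 pm.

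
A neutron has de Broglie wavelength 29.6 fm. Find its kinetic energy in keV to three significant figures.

p = h/λ = 6.626 × 10⁻³⁴ / 2.960 × 10⁻¹⁴ = 2.239 × 10⁻²⁰ kg·m/s.
KE = p²/(2m) = (2.239 × 10⁻²⁰)² / (2 × 1.675 × 10⁻²⁷) = 1.496 × 10⁻¹³ J = 934 keV.

KE = 934 keV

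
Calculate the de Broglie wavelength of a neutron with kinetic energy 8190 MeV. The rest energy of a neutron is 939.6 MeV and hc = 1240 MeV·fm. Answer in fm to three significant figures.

Total energy E = KE + m₀c² = 8190 + 939.6 = 9129.6 MeV.
(pc)² = E² − (m₀c²)² = (9129.6)² − (939.6)² = 8.247 × 10⁷ MeV², so pc = 9081 MeV.
λ = hc/(pc) = 1240 MeV·fm / 9081 MeV = 0.137 fm.

λ = 0.137 fm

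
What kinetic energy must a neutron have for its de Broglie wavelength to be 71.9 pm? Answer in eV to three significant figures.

KE = 0.158 eV

p = h/λ = 6.626 × 10⁻³⁴ / 7.190 × 10⁻¹¹ = 9.216 × 10⁻²⁴ kg·m/s.
KE = p²/(2m) = (9.216 × 10⁻²⁴)² / (2 × 1.675 × 10⁻²⁷) = 2.535 × 10⁻²⁰ J = 0.158 eV.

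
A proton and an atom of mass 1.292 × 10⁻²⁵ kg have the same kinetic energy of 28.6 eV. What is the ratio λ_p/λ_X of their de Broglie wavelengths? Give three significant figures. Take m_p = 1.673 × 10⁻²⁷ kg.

λ_p/λ_X = 8.79

At fixed KE, p = √(2mKE) so λ = h/p ∝ 1/√m.
λ_p/λ_X = √(m_X/m_p) = √(1.292 × 10⁻²⁵/1.673 × 10⁻²⁷) = √(77.23) = 8.79.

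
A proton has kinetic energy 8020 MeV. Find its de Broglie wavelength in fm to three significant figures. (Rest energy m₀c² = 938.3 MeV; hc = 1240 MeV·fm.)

λ = 0.139 fm

Total energy E = KE + m₀c² = 8020 + 938.3 = 8958.3 MeV.
(pc)² = E² − (m₀c²)² = (8958.3)² − (938.3)² = 7.937 × 10⁷ MeV², so pc = 8909 MeV.
λ = hc/(pc) = 1240 MeV·fm / 8909 MeV = 0.139 fm.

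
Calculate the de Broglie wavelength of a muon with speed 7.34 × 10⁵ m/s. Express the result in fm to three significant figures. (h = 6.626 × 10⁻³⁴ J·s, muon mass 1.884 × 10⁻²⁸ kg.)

p = mv = 1.884 × 10⁻²⁸ × 7.34 × 10⁵ = 1.383 × 10⁻²² kg·m/s.
λ = h/p = 6.626 × 10⁻³⁴ / 1.383 × 10⁻²² = 4.79 × 10⁻¹² m = 4790 fm.

λ = 4790 fm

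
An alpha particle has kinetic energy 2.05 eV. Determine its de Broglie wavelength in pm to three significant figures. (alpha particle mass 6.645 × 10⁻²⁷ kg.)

KE = 2.05 eV = 3.284 × 10⁻¹⁹ J.
p = √(2mKE) = √(2 × 6.645 × 10⁻²⁷ × 3.284 × 10⁻¹⁹) = 6.606 × 10⁻²³ kg·m/s.
λ = h/p = 6.626 × 10⁻³⁴ / 6.606 × 10⁻²³ = 1.00 × 10⁻¹¹ m = 10.0 pm.

λ = 10.0 pm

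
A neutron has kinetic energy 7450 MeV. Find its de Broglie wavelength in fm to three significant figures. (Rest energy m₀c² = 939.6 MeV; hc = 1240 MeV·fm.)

Total energy E = KE + m₀c² = 7450 + 939.6 = 8389.6 MeV.
(pc)² = E² − (m₀c²)² = (8389.6)² − (939.6)² = 6.950 × 10⁷ MeV², so pc = 8337 MeV.
λ = hc/(pc) = 1240 MeV·fm / 8337 MeV = 0.149 fm.

λ = 0.149 fm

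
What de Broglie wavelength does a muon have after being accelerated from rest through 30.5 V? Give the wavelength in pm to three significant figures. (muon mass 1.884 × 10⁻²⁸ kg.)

λ = 15.4 pm

KE = eV = 1.602 × 10⁻¹⁹ × 30.50 = 4.886 × 10⁻¹⁸ J.
p = √(2mKE) = √(2 × 1.884 × 10⁻²⁸ × 4.886 × 10⁻¹⁸) = 4.291 × 10⁻²³ kg·m/s.
λ = h/p = 6.626 × 10⁻³⁴ / 4.291 × 10⁻²³ = 1.54 × 10⁻¹¹ m = 15.4 pm.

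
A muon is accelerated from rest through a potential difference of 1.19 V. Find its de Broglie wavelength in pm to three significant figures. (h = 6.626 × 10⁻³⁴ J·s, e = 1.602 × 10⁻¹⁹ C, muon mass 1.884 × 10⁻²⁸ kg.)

λ = 78.2 pm

KE = eV = 1.602 × 10⁻¹⁹ × 1.190 = 1.906 × 10⁻¹⁹ J.
p = √(2mKE) = √(2 × 1.884 × 10⁻²⁸ × 1.906 × 10⁻¹⁹) = 8.475 × 10⁻²⁴ kg·m/s.
λ = h/p = 6.626 × 10⁻³⁴ / 8.475 × 10⁻²⁴ = 7.82 × 10⁻¹¹ m = 78.2 pm.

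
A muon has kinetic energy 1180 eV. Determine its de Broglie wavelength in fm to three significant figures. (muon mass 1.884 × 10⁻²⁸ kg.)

λ = 2480 fm

KE = 1180 eV = 1.890 × 10⁻¹⁶ J.
p = √(2mKE) = √(2 × 1.884 × 10⁻²⁸ × 1.890 × 10⁻¹⁶) = 2.669 × 10⁻²² kg·m/s.
λ = h/p = 6.626 × 10⁻³⁴ / 2.669 × 10⁻²² = 2.48 × 10⁻¹² m = 2480 fm.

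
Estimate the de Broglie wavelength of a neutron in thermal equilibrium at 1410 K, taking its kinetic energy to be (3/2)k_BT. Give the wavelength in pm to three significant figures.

KE = (3/2)k_BT = 1.5 × 1.381 × 10⁻²³ × 1410 = 2.921 × 10⁻²⁰ J.
p = √(2mKE) = √(2 × 1.675 × 10⁻²⁷ × 2.921 × 10⁻²⁰) = 9.892 × 10⁻²⁴ kg·m/s.
λ = h/p = 6.70 × 10⁻¹¹ m = 67.0 pm.

λ = 67.0 pm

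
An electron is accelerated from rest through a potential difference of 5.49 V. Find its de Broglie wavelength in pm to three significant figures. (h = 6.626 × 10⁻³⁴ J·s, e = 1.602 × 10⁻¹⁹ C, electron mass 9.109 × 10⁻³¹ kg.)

KE = eV = 1.602 × 10⁻¹⁹ × 5.490 = 8.795 × 10⁻¹⁹ J.
p = √(2mKE) = √(2 × 9.109 × 10⁻³¹ × 8.795 × 10⁻¹⁹) = 1.266 × 10⁻²⁴ kg·m/s.
λ = h/p = 6.626 × 10⁻³⁴ / 1.266 × 10⁻²⁴ = 5.23 × 10⁻¹⁰ m = 523 pm.

λ = 523 pm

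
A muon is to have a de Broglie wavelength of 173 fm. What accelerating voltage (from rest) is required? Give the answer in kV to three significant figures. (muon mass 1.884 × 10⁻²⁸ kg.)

p = h/λ = 6.626 × 10⁻³⁴ / 1.730 × 10⁻¹³ = 3.830 × 10⁻²¹ kg·m/s.
KE = p²/(2m) = 3.893 × 10⁻¹⁴ J.
V = KE/e = 3.893 × 10⁻¹⁴ / (1.602 × 10⁻¹⁹) = 243 kV.

V = 243 kV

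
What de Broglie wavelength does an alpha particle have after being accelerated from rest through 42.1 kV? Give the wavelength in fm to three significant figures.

KE = 2eV = 2 × 1.602 × 10⁻¹⁹ × 4.210 × 10⁴ = 1.349 × 10⁻¹⁴ J.
p = √(2mKE) = √(2 × 6.645 × 10⁻²⁷ × 1.349 × 10⁻¹⁴) = 1.339 × 10⁻²⁰ kg·m/s.
λ = h/p = 6.626 × 10⁻³⁴ / 1.339 × 10⁻²⁰ = 4.95 × 10⁻¹⁴ m = 49.5 fm.

λ = 49.5 fm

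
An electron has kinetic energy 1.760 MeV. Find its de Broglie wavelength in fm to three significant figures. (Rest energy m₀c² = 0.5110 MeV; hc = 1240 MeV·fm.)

Total energy E = KE + m₀c² = 1.760 + 0.5110 = 2.2710 MeV.
(pc)² = E² − (m₀c²)² = (2.2710)² − (0.5110)² = 4.896 MeV², so pc = 2.213 MeV.
λ = hc/(pc) = 1240 MeV·fm / 2.213 MeV = 560 fm.

λ = 560 fm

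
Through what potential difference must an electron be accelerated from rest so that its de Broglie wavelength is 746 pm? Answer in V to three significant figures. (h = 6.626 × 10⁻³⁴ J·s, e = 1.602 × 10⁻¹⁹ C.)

p = h/λ = 6.626 × 10⁻³⁴ / 7.460 × 10⁻¹⁰ = 8.882 × 10⁻²⁵ kg·m/s.
KE = p²/(2m) = 4.330 × 10⁻¹⁹ J.
V = KE/e = 4.330 × 10⁻¹⁹ / (1.602 × 10⁻¹⁹) = 2.70 V.

V = 2.70 V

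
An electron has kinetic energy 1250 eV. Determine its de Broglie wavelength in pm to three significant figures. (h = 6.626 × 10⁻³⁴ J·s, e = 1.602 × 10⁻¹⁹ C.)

λ = 34.7 pm

KE = 1250 eV = 2.003 × 10⁻¹⁶ J.
p = √(2mKE) = √(2 × 9.109 × 10⁻³¹ × 2.003 × 10⁻¹⁶) = 1.910 × 10⁻²³ kg·m/s.
λ = h/p = 6.626 × 10⁻³⁴ / 1.910 × 10⁻²³ = 3.47 × 10⁻¹¹ m = 34.7 pm.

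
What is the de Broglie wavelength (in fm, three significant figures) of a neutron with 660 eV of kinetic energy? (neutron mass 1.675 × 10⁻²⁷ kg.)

λ = 1110 fm

KE = 660 eV = 1.057 × 10⁻¹⁶ J.
p = √(2mKE) = √(2 × 1.675 × 10⁻²⁷ × 1.057 × 10⁻¹⁶) = 5.951 × 10⁻²² kg·m/s.
λ = h/p = 6.626 × 10⁻³⁴ / 5.951 × 10⁻²² = 1.11 × 10⁻¹² m = 1110 fm.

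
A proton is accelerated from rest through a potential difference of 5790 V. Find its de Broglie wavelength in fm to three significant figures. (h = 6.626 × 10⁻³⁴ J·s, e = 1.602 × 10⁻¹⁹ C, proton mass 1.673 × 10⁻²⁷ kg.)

λ = 376 fm

KE = eV = 1.602 × 10⁻¹⁹ × 5790 = 9.276 × 10⁻¹⁶ J.
p = √(2mKE) = √(2 × 1.673 × 10⁻²⁷ × 9.276 × 10⁻¹⁶) = 1.762 × 10⁻²¹ kg·m/s.
λ = h/p = 6.626 × 10⁻³⁴ / 1.762 × 10⁻²¹ = 3.76 × 10⁻¹³ m = 376 fm.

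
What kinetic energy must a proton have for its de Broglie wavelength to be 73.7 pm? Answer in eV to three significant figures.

p = h/λ = 6.626 × 10⁻³⁴ / 7.370 × 10⁻¹¹ = 8.991 × 10⁻²⁴ kg·m/s.
KE = p²/(2m) = (8.991 × 10⁻²⁴)² / (2 × 1.673 × 10⁻²⁷) = 2.416 × 10⁻²⁰ J = 0.151 eV.

KE = 0.151 eV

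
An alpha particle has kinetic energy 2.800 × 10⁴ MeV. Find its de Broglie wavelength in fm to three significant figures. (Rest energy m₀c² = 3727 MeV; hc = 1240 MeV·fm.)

Total energy E = KE + m₀c² = 2.800 × 10⁴ + 3727 = 31727 MeV.
(pc)² = E² − (m₀c²)² = (31727)² − (3727)² = 9.927 × 10⁸ MeV², so pc = 3.151 × 10⁴ MeV.
λ = hc/(pc) = 1240 MeV·fm / 3.151 × 10⁴ MeV = 0.0394 fm.

λ = 0.0394 fm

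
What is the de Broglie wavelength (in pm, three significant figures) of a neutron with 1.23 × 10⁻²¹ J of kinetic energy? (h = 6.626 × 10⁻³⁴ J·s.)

λ = 326 pm

p = √(2mKE) = √(2 × 1.675 × 10⁻²⁷ × 1.230 × 10⁻²¹) = 2.030 × 10⁻²⁴ kg·m/s.
λ = h/p = 6.626 × 10⁻³⁴ / 2.030 × 10⁻²⁴ = 3.26 × 10⁻¹⁰ m = 326 pm.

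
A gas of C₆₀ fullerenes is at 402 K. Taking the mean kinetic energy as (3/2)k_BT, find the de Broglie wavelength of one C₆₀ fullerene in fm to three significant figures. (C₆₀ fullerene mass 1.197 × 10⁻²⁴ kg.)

λ = 4690 fm

KE = (3/2)k_BT = 1.5 × 1.381 × 10⁻²³ × 402 = 8.327 × 10⁻²¹ J.
p = √(2mKE) = √(2 × 1.197 × 10⁻²⁴ × 8.327 × 10⁻²¹) = 1.412 × 10⁻²² kg·m/s.
λ = h/p = 4.69 × 10⁻¹² m = 4690 fm.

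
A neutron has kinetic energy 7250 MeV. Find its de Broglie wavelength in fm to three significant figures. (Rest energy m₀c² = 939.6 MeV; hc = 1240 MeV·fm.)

Total energy E = KE + m₀c² = 7250 + 939.6 = 8189.6 MeV.
(pc)² = E² − (m₀c²)² = (8189.6)² − (939.6)² = 6.619 × 10⁷ MeV², so pc = 8136 MeV.
λ = hc/(pc) = 1240 MeV·fm / 8136 MeV = 0.152 fm.

λ = 0.152 fm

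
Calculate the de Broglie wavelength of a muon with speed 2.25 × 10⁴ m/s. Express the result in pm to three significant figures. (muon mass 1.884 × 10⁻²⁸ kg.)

λ = 156 pm

p = mv = 1.884 × 10⁻²⁸ × 2.25 × 10⁴ = 4.239 × 10⁻²⁴ kg·m/s.
λ = h/p = 6.626 × 10⁻³⁴ / 4.239 × 10⁻²⁴ = 1.56 × 10⁻¹⁰ m = 156 pm.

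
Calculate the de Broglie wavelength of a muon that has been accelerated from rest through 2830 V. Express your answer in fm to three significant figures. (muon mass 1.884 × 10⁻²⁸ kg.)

λ = 1600 fm

KE = eV = 1.602 × 10⁻¹⁹ × 2830 = 4.534 × 10⁻¹⁶ J.
p = √(2mKE) = √(2 × 1.884 × 10⁻²⁸ × 4.534 × 10⁻¹⁶) = 4.133 × 10⁻²² kg·m/s.
λ = h/p = 6.626 × 10⁻³⁴ / 4.133 × 10⁻²² = 1.60 × 10⁻¹² m = 1600 fm.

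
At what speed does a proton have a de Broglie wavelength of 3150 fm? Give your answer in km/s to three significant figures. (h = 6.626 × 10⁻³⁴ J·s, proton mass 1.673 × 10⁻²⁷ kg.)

v = 126 km/s

p = h/λ = 6.626 × 10⁻³⁴ / 3.150 × 10⁻¹² = 2.103 × 10⁻²² kg·m/s.
v = p/m = 2.103 × 10⁻²² / 1.673 × 10⁻²⁷ = 1.26 × 10⁵ m/s = 126 km/s.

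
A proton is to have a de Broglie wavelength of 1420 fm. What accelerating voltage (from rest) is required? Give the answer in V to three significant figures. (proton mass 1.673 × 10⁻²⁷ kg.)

p = h/λ = 6.626 × 10⁻³⁴ / 1.420 × 10⁻¹² = 4.666 × 10⁻²² kg·m/s.
KE = p²/(2m) = 6.507 × 10⁻¹⁷ J.
V = KE/e = 6.507 × 10⁻¹⁷ / (1.602 × 10⁻¹⁹) = 406 V.

V = 406 V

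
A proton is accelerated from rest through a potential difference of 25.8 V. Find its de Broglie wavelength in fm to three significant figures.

λ = 5630 fm

KE = eV = 1.602 × 10⁻¹⁹ × 25.80 = 4.133 × 10⁻¹⁸ J.
p = √(2mKE) = √(2 × 1.673 × 10⁻²⁷ × 4.133 × 10⁻¹⁸) = 1.176 × 10⁻²² kg·m/s.
λ = h/p = 6.626 × 10⁻³⁴ / 1.176 × 10⁻²² = 5.63 × 10⁻¹² m = 5630 fm.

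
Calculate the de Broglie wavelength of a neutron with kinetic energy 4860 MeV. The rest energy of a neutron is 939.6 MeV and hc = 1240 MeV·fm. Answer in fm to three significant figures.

λ = 0.217 fm

Total energy E = KE + m₀c² = 4860 + 939.6 = 5799.6 MeV.
(pc)² = E² − (m₀c²)² = (5799.6)² − (939.6)² = 3.275 × 10⁷ MeV², so pc = 5723 MeV.
λ = hc/(pc) = 1240 MeV·fm / 5723 MeV = 0.217 fm.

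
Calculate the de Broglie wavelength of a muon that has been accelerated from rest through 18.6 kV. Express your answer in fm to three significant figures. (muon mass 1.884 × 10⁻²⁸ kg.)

λ = 625 fm

KE = eV = 1.602 × 10⁻¹⁹ × 1.860 × 10⁴ = 2.980 × 10⁻¹⁵ J.
p = √(2mKE) = √(2 × 1.884 × 10⁻²⁸ × 2.980 × 10⁻¹⁵) = 1.060 × 10⁻²¹ kg·m/s.
λ = h/p = 6.626 × 10⁻³⁴ / 1.060 × 10⁻²¹ = 6.25 × 10⁻¹³ m = 625 fm.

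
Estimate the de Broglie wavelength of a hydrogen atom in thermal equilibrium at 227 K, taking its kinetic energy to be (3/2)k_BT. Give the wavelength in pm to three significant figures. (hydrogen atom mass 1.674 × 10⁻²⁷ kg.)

λ = 167 pm

KE = (3/2)k_BT = 1.5 × 1.381 × 10⁻²³ × 227 = 4.702 × 10⁻²¹ J.
p = √(2mKE) = √(2 × 1.674 × 10⁻²⁷ × 4.702 × 10⁻²¹) = 3.968 × 10⁻²⁴ kg·m/s.
λ = h/p = 1.67 × 10⁻¹⁰ m = 167 pm.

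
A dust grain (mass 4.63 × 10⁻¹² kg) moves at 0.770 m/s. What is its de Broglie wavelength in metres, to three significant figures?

λ = 1.86 × 10⁻²² m

p = mv = 4.63 × 10⁻¹² × 0.770 = 3.565 × 10⁻¹² kg·m/s.
λ = h/p = 6.626 × 10⁻³⁴ / 3.565 × 10⁻¹² = 1.86 × 10⁻²² m.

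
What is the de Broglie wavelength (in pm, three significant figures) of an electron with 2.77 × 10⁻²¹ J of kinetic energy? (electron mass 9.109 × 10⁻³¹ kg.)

p = √(2mKE) = √(2 × 9.109 × 10⁻³¹ × 2.770 × 10⁻²¹) = 7.104 × 10⁻²⁶ kg·m/s.
λ = h/p = 6.626 × 10⁻³⁴ / 7.104 × 10⁻²⁶ = 9.33 × 10⁻⁹ m = 9330 pm.

λ = 9330 pm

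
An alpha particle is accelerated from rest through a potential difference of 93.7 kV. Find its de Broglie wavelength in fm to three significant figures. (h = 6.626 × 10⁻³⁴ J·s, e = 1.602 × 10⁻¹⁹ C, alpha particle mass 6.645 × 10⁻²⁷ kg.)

λ = 33.2 fm

KE = 2eV = 2 × 1.602 × 10⁻¹⁹ × 9.370 × 10⁴ = 3.002 × 10⁻¹⁴ J.
p = √(2mKE) = √(2 × 6.645 × 10⁻²⁷ × 3.002 × 10⁻¹⁴) = 1.997 × 10⁻²⁰ kg·m/s.
λ = h/p = 6.626 × 10⁻³⁴ / 1.997 × 10⁻²⁰ = 3.32 × 10⁻¹⁴ m = 33.2 fm.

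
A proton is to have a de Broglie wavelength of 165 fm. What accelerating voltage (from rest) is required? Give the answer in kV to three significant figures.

V = 30.1 kV

p = h/λ = 6.626 × 10⁻³⁴ / 1.650 × 10⁻¹³ = 4.016 × 10⁻²¹ kg·m/s.
KE = p²/(2m) = 4.820 × 10⁻¹⁵ J.
V = KE/e = 4.820 × 10⁻¹⁵ / (1.602 × 10⁻¹⁹) = 30.1 kV.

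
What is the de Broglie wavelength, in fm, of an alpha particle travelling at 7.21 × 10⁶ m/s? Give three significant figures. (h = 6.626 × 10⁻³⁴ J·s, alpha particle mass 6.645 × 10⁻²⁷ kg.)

λ = 13.8 fm

p = mv = 6.645 × 10⁻²⁷ × 7.21 × 10⁶ = 4.791 × 10⁻²⁰ kg·m/s.
λ = h/p = 6.626 × 10⁻³⁴ / 4.791 × 10⁻²⁰ = 1.38 × 10⁻¹⁴ m = 13.8 fm.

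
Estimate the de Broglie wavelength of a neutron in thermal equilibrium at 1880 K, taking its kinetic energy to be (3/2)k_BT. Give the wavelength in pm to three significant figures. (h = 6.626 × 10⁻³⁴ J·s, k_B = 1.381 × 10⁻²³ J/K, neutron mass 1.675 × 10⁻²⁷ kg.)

λ = 58.0 pm

KE = (3/2)k_BT = 1.5 × 1.381 × 10⁻²³ × 1880 = 3.894 × 10⁻²⁰ J.
p = √(2mKE) = √(2 × 1.675 × 10⁻²⁷ × 3.894 × 10⁻²⁰) = 1.142 × 10⁻²³ kg·m/s.
λ = h/p = 5.80 × 10⁻¹¹ m = 58.0 pm.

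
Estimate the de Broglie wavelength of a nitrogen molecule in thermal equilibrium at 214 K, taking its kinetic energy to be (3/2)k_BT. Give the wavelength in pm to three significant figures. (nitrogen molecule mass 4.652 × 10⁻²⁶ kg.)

λ = 32.6 pm

KE = (3/2)k_BT = 1.5 × 1.381 × 10⁻²³ × 214 = 4.433 × 10⁻²¹ J.
p = √(2mKE) = √(2 × 4.652 × 10⁻²⁶ × 4.433 × 10⁻²¹) = 2.031 × 10⁻²³ kg·m/s.
λ = h/p = 3.26 × 10⁻¹¹ m = 32.6 pm.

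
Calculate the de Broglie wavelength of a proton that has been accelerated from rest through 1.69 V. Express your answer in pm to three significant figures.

λ = 22.0 pm

KE = eV = 1.602 × 10⁻¹⁹ × 1.690 = 2.707 × 10⁻¹⁹ J.
p = √(2mKE) = √(2 × 1.673 × 10⁻²⁷ × 2.707 × 10⁻¹⁹) = 3.010 × 10⁻²³ kg·m/s.
λ = h/p = 6.626 × 10⁻³⁴ / 3.010 × 10⁻²³ = 2.20 × 10⁻¹¹ m = 22.0 pm.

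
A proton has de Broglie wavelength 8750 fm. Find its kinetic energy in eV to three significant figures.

p = h/λ = 6.626 × 10⁻³⁴ / 8.750 × 10⁻¹² = 7.573 × 10⁻²³ kg·m/s.
KE = p²/(2m) = (7.573 × 10⁻²³)² / (2 × 1.673 × 10⁻²⁷) = 1.714 × 10⁻¹⁸ J = 10.7 eV.

KE = 10.7 eV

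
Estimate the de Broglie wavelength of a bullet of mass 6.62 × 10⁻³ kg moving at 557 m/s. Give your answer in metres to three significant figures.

p = mv = 6.62 × 10⁻³ × 557 = 3.687 kg·m/s.
λ = h/p = 6.626 × 10⁻³⁴ / 3.687 = 1.80 × 10⁻³⁴ m.

λ = 1.80 × 10⁻³⁴ m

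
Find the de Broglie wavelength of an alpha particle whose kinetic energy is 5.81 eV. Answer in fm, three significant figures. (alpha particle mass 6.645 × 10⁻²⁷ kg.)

λ = 5960 fm

KE = 5.81 eV = 9.308 × 10⁻¹⁹ J.
p = √(2mKE) = √(2 × 6.645 × 10⁻²⁷ × 9.308 × 10⁻¹⁹) = 1.112 × 10⁻²² kg·m/s.
λ = h/p = 6.626 × 10⁻³⁴ / 1.112 × 10⁻²² = 5.96 × 10⁻¹² m = 5960 fm.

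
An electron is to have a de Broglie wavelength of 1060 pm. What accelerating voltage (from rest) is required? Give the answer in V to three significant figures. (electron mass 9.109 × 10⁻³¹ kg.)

p = h/λ = 6.626 × 10⁻³⁴ / 1.060 × 10⁻⁹ = 6.251 × 10⁻²⁵ kg·m/s.
KE = p²/(2m) = 2.145 × 10⁻¹⁹ J.
V = KE/e = 2.145 × 10⁻¹⁹ / (1.602 × 10⁻¹⁹) = 1.34 V.

V = 1.34 V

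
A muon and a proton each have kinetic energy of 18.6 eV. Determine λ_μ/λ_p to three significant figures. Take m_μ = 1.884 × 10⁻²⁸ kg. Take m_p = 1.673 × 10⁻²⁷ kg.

At fixed KE, p = √(2mKE) so λ = h/p ∝ 1/√m.
λ_μ/λ_p = √(m_p/m_μ) = √(1.673 × 10⁻²⁷/1.884 × 10⁻²⁸) = √(8.880) = 2.98.

λ_μ/λ_p = 2.98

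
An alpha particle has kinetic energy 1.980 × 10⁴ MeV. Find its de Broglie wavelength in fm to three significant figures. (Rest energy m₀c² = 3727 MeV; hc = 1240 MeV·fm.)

Total energy E = KE + m₀c² = 1.980 × 10⁴ + 3727 = 23527 MeV.
(pc)² = E² − (m₀c²)² = (23527)² − (3727)² = 5.396 × 10⁸ MeV², so pc = 2.323 × 10⁴ MeV.
λ = hc/(pc) = 1240 MeV·fm / 2.323 × 10⁴ MeV = 0.0534 fm.

λ = 0.0534 fm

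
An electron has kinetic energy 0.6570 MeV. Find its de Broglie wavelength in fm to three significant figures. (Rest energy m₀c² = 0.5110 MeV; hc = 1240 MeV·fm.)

Total energy E = KE + m₀c² = 0.6570 + 0.5110 = 1.1680 MeV.
(pc)² = E² − (m₀c²)² = (1.1680)² − (0.5110)² = 1.103 MeV², so pc = 1.050 MeV.
λ = hc/(pc) = 1240 MeV·fm / 1.050 MeV = 1180 fm.

λ = 1180 fm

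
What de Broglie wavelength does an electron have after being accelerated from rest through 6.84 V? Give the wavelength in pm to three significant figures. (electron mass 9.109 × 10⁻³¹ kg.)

KE = eV = 1.602 × 10⁻¹⁹ × 6.840 = 1.096 × 10⁻¹⁸ J.
p = √(2mKE) = √(2 × 9.109 × 10⁻³¹ × 1.096 × 10⁻¹⁸) = 1.413 × 10⁻²⁴ kg·m/s.
λ = h/p = 6.626 × 10⁻³⁴ / 1.413 × 10⁻²⁴ = 4.69 × 10⁻¹⁰ m = 469 pm.

λ = 469 pm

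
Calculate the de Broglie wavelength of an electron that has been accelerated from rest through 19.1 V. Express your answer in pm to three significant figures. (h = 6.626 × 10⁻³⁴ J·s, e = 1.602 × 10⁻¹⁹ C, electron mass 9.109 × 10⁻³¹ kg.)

KE = eV = 1.602 × 10⁻¹⁹ × 19.10 = 3.060 × 10⁻¹⁸ J.
p = √(2mKE) = √(2 × 9.109 × 10⁻³¹ × 3.060 × 10⁻¹⁸) = 2.361 × 10⁻²⁴ kg·m/s.
λ = h/p = 6.626 × 10⁻³⁴ / 2.361 × 10⁻²⁴ = 2.81 × 10⁻¹⁰ m = 281 pm.

λ = 281 pm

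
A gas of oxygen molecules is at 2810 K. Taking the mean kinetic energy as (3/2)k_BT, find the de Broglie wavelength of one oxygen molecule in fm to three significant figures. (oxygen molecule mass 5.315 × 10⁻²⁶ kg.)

λ = 8420 fm

KE = (3/2)k_BT = 1.5 × 1.381 × 10⁻²³ × 2810 = 5.821 × 10⁻²⁰ J.
p = √(2mKE) = √(2 × 5.315 × 10⁻²⁶ × 5.821 × 10⁻²⁰) = 7.866 × 10⁻²³ kg·m/s.
λ = h/p = 8.42 × 10⁻¹² m = 8420 fm.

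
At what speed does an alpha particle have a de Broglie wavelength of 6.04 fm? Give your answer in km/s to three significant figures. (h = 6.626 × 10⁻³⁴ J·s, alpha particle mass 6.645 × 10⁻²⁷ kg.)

v = 1.65 × 10⁴ km/s

p = h/λ = 6.626 × 10⁻³⁴ / 6.040 × 10⁻¹⁵ = 1.097 × 10⁻¹⁹ kg·m/s.
v = p/m = 1.097 × 10⁻¹⁹ / 6.645 × 10⁻²⁷ = 1.65 × 10⁷ m/s = 1.65 × 10⁴ km/s.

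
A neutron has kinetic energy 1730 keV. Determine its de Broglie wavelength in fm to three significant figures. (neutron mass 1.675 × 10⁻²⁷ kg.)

λ = 21.7 fm

KE = 1730 keV = 2.771 × 10⁻¹³ J.
p = √(2mKE) = √(2 × 1.675 × 10⁻²⁷ × 2.771 × 10⁻¹³) = 3.047 × 10⁻²⁰ kg·m/s.
λ = h/p = 6.626 × 10⁻³⁴ / 3.047 × 10⁻²⁰ = 2.17 × 10⁻¹⁴ m = 21.7 fm.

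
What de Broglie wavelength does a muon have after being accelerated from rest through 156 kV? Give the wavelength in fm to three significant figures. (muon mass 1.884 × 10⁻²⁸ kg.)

KE = eV = 1.602 × 10⁻¹⁹ × 1.560 × 10⁵ = 2.499 × 10⁻¹⁴ J.
p = √(2mKE) = √(2 × 1.884 × 10⁻²⁸ × 2.499 × 10⁻¹⁴) = 3.069 × 10⁻²¹ kg·m/s.
λ = h/p = 6.626 × 10⁻³⁴ / 3.069 × 10⁻²¹ = 2.16 × 10⁻¹³ m = 216 fm.

λ = 216 fm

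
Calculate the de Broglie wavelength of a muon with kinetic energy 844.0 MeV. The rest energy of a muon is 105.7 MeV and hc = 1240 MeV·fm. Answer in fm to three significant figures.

Total energy E = KE + m₀c² = 844.0 + 105.7 = 949.7 MeV.
(pc)² = E² − (m₀c²)² = (949.7)² − (105.7)² = 8.908 × 10⁵ MeV², so pc = 943.8 MeV.
λ = hc/(pc) = 1240 MeV·fm / 943.8 MeV = 1.31 fm.

λ = 1.31 fm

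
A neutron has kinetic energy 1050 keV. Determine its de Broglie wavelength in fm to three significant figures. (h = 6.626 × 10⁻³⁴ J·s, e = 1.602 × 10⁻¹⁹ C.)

λ = 27.9 fm

KE = 1050 keV = 1.682 × 10⁻¹³ J.
p = √(2mKE) = √(2 × 1.675 × 10⁻²⁷ × 1.682 × 10⁻¹³) = 2.374 × 10⁻²⁰ kg·m/s.
λ = h/p = 6.626 × 10⁻³⁴ / 2.374 × 10⁻²⁰ = 2.79 × 10⁻¹⁴ m = 27.9 fm.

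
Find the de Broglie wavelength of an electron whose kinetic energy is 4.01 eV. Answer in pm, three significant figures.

KE = 4.01 eV = 6.424 × 10⁻¹⁹ J.
p = √(2mKE) = √(2 × 9.109 × 10⁻³¹ × 6.424 × 10⁻¹⁹) = 1.082 × 10⁻²⁴ kg·m/s.
λ = h/p = 6.626 × 10⁻³⁴ / 1.082 × 10⁻²⁴ = 6.12 × 10⁻¹⁰ m = 612 pm.

λ = 612 pm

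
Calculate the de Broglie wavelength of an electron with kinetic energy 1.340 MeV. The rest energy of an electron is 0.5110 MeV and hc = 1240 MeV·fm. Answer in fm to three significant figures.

λ = 697 fm

Total energy E = KE + m₀c² = 1.340 + 0.5110 = 1.8510 MeV.
(pc)² = E² − (m₀c²)² = (1.8510)² − (0.5110)² = 3.165 MeV², so pc = 1.779 MeV.
λ = hc/(pc) = 1240 MeV·fm / 1.779 MeV = 697 fm.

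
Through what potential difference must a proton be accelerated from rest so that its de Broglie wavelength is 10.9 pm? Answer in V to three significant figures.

V = 6.89 V

p = h/λ = 6.626 × 10⁻³⁴ / 1.090 × 10⁻¹¹ = 6.079 × 10⁻²³ kg·m/s.
KE = p²/(2m) = 1.104 × 10⁻¹⁸ J.
V = KE/e = 1.104 × 10⁻¹⁸ / (1.602 × 10⁻¹⁹) = 6.89 V.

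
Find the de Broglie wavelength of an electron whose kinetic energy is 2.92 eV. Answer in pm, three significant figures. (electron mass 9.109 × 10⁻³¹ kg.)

λ = 718 pm

KE = 2.92 eV = 4.678 × 10⁻¹⁹ J.
p = √(2mKE) = √(2 × 9.109 × 10⁻³¹ × 4.678 × 10⁻¹⁹) = 9.232 × 10⁻²⁵ kg·m/s.
λ = h/p = 6.626 × 10⁻³⁴ / 9.232 × 10⁻²⁵ = 7.18 × 10⁻¹⁰ m = 718 pm.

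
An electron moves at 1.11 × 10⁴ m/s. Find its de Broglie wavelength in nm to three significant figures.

λ = 65.5 nm

p = mv = 9.109 × 10⁻³¹ × 1.11 × 10⁴ = 1.011 × 10⁻²⁶ kg·m/s.
λ = h/p = 6.626 × 10⁻³⁴ / 1.011 × 10⁻²⁶ = 6.55 × 10⁻⁸ m = 65.5 nm.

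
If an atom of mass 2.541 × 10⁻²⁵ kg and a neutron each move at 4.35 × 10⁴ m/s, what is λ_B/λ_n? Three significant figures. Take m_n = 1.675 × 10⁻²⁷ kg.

At fixed v, p = mv so λ = h/(mv) ∝ 1/m.
λ_B/λ_n = m_n/m_B = 1.675 × 10⁻²⁷/2.541 × 10⁻²⁵ = 6.59 × 10⁻³.

λ_B/λ_n = 6.59 × 10⁻³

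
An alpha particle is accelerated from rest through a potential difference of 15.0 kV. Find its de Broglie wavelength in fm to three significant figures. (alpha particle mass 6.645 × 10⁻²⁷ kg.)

KE = 2eV = 2 × 1.602 × 10⁻¹⁹ × 1.500 × 10⁴ = 4.806 × 10⁻¹⁵ J.
p = √(2mKE) = √(2 × 6.645 × 10⁻²⁷ × 4.806 × 10⁻¹⁵) = 7.992 × 10⁻²¹ kg·m/s.
λ = h/p = 6.626 × 10⁻³⁴ / 7.992 × 10⁻²¹ = 8.29 × 10⁻¹⁴ m = 82.9 fm.

λ = 82.9 fm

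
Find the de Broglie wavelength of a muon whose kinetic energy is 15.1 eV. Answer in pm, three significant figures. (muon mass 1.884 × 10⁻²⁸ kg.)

λ = 21.9 pm

KE = 15.1 eV = 2.419 × 10⁻¹⁸ J.
p = √(2mKE) = √(2 × 1.884 × 10⁻²⁸ × 2.419 × 10⁻¹⁸) = 3.019 × 10⁻²³ kg·m/s.
λ = h/p = 6.626 × 10⁻³⁴ / 3.019 × 10⁻²³ = 2.19 × 10⁻¹¹ m = 21.9 pm.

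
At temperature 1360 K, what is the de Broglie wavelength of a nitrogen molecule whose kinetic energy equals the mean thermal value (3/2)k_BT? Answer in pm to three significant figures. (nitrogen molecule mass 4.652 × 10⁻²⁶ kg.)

λ = 12.9 pm

KE = (3/2)k_BT = 1.5 × 1.381 × 10⁻²³ × 1360 = 2.817 × 10⁻²⁰ J.
p = √(2mKE) = √(2 × 4.652 × 10⁻²⁶ × 2.817 × 10⁻²⁰) = 5.120 × 10⁻²³ kg·m/s.
λ = h/p = 1.29 × 10⁻¹¹ m = 12.9 pm.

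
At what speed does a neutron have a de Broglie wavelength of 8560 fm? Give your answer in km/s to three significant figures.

v = 46.2 km/s

p = h/λ = 6.626 × 10⁻³⁴ / 8.560 × 10⁻¹² = 7.741 × 10⁻²³ kg·m/s.
v = p/m = 7.741 × 10⁻²³ / 1.675 × 10⁻²⁷ = 4.62 × 10⁴ m/s = 46.2 km/s.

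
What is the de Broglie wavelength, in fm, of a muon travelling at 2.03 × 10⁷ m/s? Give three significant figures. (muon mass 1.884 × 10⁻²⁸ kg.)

p = mv = 1.884 × 10⁻²⁸ × 2.03 × 10⁷ = 3.825 × 10⁻²¹ kg·m/s.
λ = h/p = 6.626 × 10⁻³⁴ / 3.825 × 10⁻²¹ = 1.73 × 10⁻¹³ m = 173 fm.

λ = 173 fm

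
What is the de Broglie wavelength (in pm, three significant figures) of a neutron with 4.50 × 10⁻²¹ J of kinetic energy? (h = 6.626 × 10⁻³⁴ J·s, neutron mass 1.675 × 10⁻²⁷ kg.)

p = √(2mKE) = √(2 × 1.675 × 10⁻²⁷ × 4.500 × 10⁻²¹) = 3.883 × 10⁻²⁴ kg·m/s.
λ = h/p = 6.626 × 10⁻³⁴ / 3.883 × 10⁻²⁴ = 1.71 × 10⁻¹⁰ m = 171 pm.

λ = 171 pm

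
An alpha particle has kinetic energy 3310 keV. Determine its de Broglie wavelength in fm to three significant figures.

λ = 7.89 fm

KE = 3310 keV = 5.303 × 10⁻¹³ J.
p = √(2mKE) = √(2 × 6.645 × 10⁻²⁷ × 5.303 × 10⁻¹³) = 8.395 × 10⁻²⁰ kg·m/s.
λ = h/p = 6.626 × 10⁻³⁴ / 8.395 × 10⁻²⁰ = 7.89 × 10⁻¹⁵ m = 7.89 fm.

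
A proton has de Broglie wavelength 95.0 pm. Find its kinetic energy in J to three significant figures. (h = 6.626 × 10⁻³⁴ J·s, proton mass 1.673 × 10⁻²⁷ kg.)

KE = 1.45 × 10⁻²⁰ J

p = h/λ = 6.626 × 10⁻³⁴ / 9.500 × 10⁻¹¹ = 6.975 × 10⁻²⁴ kg·m/s.
KE = p²/(2m) = (6.975 × 10⁻²⁴)² / (2 × 1.673 × 10⁻²⁷) = 1.454 × 10⁻²⁰ J = 1.45 × 10⁻²⁰ J.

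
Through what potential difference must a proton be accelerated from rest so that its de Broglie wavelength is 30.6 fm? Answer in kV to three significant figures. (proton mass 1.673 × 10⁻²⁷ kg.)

V = 875 kV

p = h/λ = 6.626 × 10⁻³⁴ / 3.060 × 10⁻¹⁴ = 2.165 × 10⁻²⁰ kg·m/s.
KE = p²/(2m) = 1.401 × 10⁻¹³ J.
V = KE/e = 1.401 × 10⁻¹³ / (1.602 × 10⁻¹⁹) = 875 kV.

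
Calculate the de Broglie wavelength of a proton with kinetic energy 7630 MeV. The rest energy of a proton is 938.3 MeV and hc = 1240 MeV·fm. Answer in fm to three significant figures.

Total energy E = KE + m₀c² = 7630 + 938.3 = 8568.3 MeV.
(pc)² = E² − (m₀c²)² = (8568.3)² − (938.3)² = 7.254 × 10⁷ MeV², so pc = 8517 MeV.
λ = hc/(pc) = 1240 MeV·fm / 8517 MeV = 0.146 fm.

λ = 0.146 fm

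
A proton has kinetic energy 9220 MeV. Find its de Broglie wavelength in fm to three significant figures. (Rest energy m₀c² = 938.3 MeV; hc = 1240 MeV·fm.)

Total energy E = KE + m₀c² = 9220 + 938.3 = 10158.3 MeV.
(pc)² = E² − (m₀c²)² = (10158.3)² − (938.3)² = 1.023 × 10⁸ MeV², so pc = 1.011 × 10⁴ MeV.
λ = hc/(pc) = 1240 MeV·fm / 1.011 × 10⁴ MeV = 0.123 fm.

λ = 0.123 fm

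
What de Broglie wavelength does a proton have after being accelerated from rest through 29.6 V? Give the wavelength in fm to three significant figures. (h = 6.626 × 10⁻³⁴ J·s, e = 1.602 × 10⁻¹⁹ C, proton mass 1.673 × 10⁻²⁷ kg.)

KE = eV = 1.602 × 10⁻¹⁹ × 29.60 = 4.742 × 10⁻¹⁸ J.
p = √(2mKE) = √(2 × 1.673 × 10⁻²⁷ × 4.742 × 10⁻¹⁸) = 1.260 × 10⁻²² kg·m/s.
λ = h/p = 6.626 × 10⁻³⁴ / 1.260 × 10⁻²² = 5.26 × 10⁻¹² m = 5260 fm.

λ = 5260 fm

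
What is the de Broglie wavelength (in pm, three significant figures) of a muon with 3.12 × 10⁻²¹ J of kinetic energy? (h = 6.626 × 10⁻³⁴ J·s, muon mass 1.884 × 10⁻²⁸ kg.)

p = √(2mKE) = √(2 × 1.884 × 10⁻²⁸ × 3.120 × 10⁻²¹) = 1.084 × 10⁻²⁴ kg·m/s.
λ = h/p = 6.626 × 10⁻³⁴ / 1.084 × 10⁻²⁴ = 6.11 × 10⁻¹⁰ m = 611 pm.

λ = 611 pm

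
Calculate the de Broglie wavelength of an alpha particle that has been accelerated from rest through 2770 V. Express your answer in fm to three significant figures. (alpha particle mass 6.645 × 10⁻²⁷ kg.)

λ = 193 fm

KE = 2eV = 2 × 1.602 × 10⁻¹⁹ × 2770 = 8.875 × 10⁻¹⁶ J.
p = √(2mKE) = √(2 × 6.645 × 10⁻²⁷ × 8.875 × 10⁻¹⁶) = 3.434 × 10⁻²¹ kg·m/s.
λ = h/p = 6.626 × 10⁻³⁴ / 3.434 × 10⁻²¹ = 1.93 × 10⁻¹³ m = 193 fm.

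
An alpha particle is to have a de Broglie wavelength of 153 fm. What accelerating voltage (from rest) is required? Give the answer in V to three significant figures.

p = h/λ = 6.626 × 10⁻³⁴ / 1.530 × 10⁻¹³ = 4.331 × 10⁻²¹ kg·m/s.
KE = p²/(2m) = 1.411 × 10⁻¹⁵ J.
V = KE/2e = 1.411 × 10⁻¹⁵ / (2 × 1.602 × 10⁻¹⁹) = 4400 V.

V = 4400 V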